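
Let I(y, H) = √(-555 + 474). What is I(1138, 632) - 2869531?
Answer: -2869531 + 9*I ≈ -2.8695e+6 + 9.0*I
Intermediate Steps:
I(y, H) = 9*I (I(y, H) = √(-81) = 9*I)
I(1138, 632) - 2869531 = 9*I - 2869531 = -2869531 + 9*I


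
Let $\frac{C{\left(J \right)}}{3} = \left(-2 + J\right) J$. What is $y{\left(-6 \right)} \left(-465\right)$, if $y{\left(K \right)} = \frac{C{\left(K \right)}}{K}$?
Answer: $11160$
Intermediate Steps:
$C{\left(J \right)} = 3 J \left(-2 + J\right)$ ($C{\left(J \right)} = 3 \left(-2 + J\right) J = 3 J \left(-2 + J\right)$)
$y{\left(K \right)} = -6 + 3 K$ ($y{\left(K \right)} = \frac{3 K \left(-2 + K\right)}{K} = -6 + 3 K$)
$y{\left(-6 \right)} \left(-465\right) = \left(-6 + 3 \left(-6\right)\right) \left(-465\right) = \left(-6 - 18\right) \left(-465\right) = \left(-24\right) \left(-465\right) = 11160$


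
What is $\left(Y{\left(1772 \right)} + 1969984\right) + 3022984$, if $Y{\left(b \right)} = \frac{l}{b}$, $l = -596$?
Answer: $\frac{2211884675}{443} \approx 4.993 \cdot 10^{6}$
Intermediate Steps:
$Y{\left(b \right)} = - \frac{596}{b}$
$\left(Y{\left(1772 \right)} + 1969984\right) + 3022984 = \left(- \frac{596}{1772} + 1969984\right) + 3022984 = \left(\left(-596\right) \frac{1}{1772} + 1969984\right) + 3022984 = \left(- \frac{149}{443} + 1969984\right) + 3022984 = \frac{872702763}{443} + 3022984 = \frac{2211884675}{443}$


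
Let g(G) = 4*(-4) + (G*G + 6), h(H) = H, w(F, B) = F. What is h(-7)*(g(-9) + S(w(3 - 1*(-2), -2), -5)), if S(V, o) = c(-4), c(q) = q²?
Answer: -609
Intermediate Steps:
S(V, o) = 16 (S(V, o) = (-4)² = 16)
g(G) = -10 + G² (g(G) = -16 + (G² + 6) = -16 + (6 + G²) = -10 + G²)
h(-7)*(g(-9) + S(w(3 - 1*(-2), -2), -5)) = -7*((-10 + (-9)²) + 16) = -7*((-10 + 81) + 16) = -7*(71 + 16) = -7*87 = -609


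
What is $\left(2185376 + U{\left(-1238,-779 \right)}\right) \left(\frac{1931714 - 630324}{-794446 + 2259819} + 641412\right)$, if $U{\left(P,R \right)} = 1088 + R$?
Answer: $\frac{2054345282576935210}{1465373} \approx 1.4019 \cdot 10^{12}$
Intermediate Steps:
$\left(2185376 + U{\left(-1238,-779 \right)}\right) \left(\frac{1931714 - 630324}{-794446 + 2259819} + 641412\right) = \left(2185376 + \left(1088 - 779\right)\right) \left(\frac{1931714 - 630324}{-794446 + 2259819} + 641412\right) = \left(2185376 + 309\right) \left(\frac{1301390}{1465373} + 641412\right) = 2185685 \left(1301390 \cdot \frac{1}{1465373} + 641412\right) = 2185685 \left(\frac{1301390}{1465373} + 641412\right) = 2185685 \cdot \frac{939909128066}{1465373} = \frac{2054345282576935210}{1465373}$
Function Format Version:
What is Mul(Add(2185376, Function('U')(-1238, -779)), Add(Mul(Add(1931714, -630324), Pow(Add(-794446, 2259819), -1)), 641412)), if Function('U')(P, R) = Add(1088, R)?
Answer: Rational(2054345282576935210, 1465373) ≈ 1.4019e+12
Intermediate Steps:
Mul(Add(2185376, Function('U')(-1238, -779)), Add(Mul(Add(1931714, -630324), Pow(Add(-794446, 2259819), -1)), 641412)) = Mul(Add(2185376, Add(1088, -779)), Add(Mul(Add(1931714, -630324), Pow(Add(-794446, 2259819), -1)), 641412)) = Mul(Add(2185376, 309), Add(Mul(1301390, Pow(1465373, -1)), 641412)) = Mul(2185685, Add(Mul(1301390, Rational(1, 1465373)), 641412)) = Mul(2185685, Add(Rational(1301390, 1465373), 641412)) = Mul(2185685, Rational(939909128066, 1465373)) = Rational(2054345282576935210, 1465373)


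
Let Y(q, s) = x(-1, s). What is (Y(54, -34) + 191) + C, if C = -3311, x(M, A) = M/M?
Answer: -3119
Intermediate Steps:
x(M, A) = 1
Y(q, s) = 1
(Y(54, -34) + 191) + C = (1 + 191) - 3311 = 192 - 3311 = -3119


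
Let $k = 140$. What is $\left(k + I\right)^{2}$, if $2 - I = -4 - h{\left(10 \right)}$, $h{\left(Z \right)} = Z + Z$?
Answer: $27556$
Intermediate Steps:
$h{\left(Z \right)} = 2 Z$
$I = 26$ ($I = 2 - \left(-4 - 2 \cdot 10\right) = 2 - \left(-4 - 20\right) = 2 - -24 = 2 + 24 = 26$)
$\left(k + I\right)^{2} = \left(140 + 26\right)^{2} = 166^{2} = 27556$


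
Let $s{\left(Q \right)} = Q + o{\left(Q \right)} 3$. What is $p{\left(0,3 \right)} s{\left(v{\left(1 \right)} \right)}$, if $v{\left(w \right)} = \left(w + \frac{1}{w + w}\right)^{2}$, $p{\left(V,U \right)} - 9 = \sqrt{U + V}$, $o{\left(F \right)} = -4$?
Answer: $- \frac{351}{4} - \frac{39 \sqrt{3}}{4} \approx -104.64$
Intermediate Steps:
$p{\left(V,U \right)} = 9 + \sqrt{U + V}$
$v{\left(w \right)} = \left(w + \frac{1}{2 w}\right)^{2}$
$s{\left(Q \right)} = -12 + Q$ ($s{\left(Q \right)} = Q - 12 = -12 + Q$)
$p{\left(0,3 \right)} s{\left(v{\left(1 \right)} \right)} = \left(9 + \sqrt{3 + 0}\right) \left(-12 + \frac{\left(1 + 2 \cdot 1^{2}\right)^{2}}{4 \cdot 1}\right) = \left(9 + \sqrt{3}\right) \left(-12 + \frac{1}{4} \cdot 1 \left(1 + 2 \cdot 1\right)^{2}\right) = \left(9 + \sqrt{3}\right) \left(-12 + \frac{1}{4} \cdot 1 \left(1 + 2\right)^{2}\right) = \left(9 + \sqrt{3}\right) \left(-12 + \frac{1}{4} \cdot 1 \cdot 3^{2}\right) = \left(9 + \sqrt{3}\right) \left(-12 + \frac{1}{4} \cdot 1 \cdot 9\right) = \left(9 + \sqrt{3}\right) \left(-12 + \frac{9}{4}\right) = \left(9 + \sqrt{3}\right) \left(- \frac{39}{4}\right) = - \frac{351}{4} - \frac{39 \sqrt{3}}{4}$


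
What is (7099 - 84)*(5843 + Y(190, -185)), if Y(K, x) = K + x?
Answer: 41023720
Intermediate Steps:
(7099 - 84)*(5843 + Y(190, -185)) = (7099 - 84)*(5843 + (190 - 185)) = 7015*(5843 + 5) = 7015*5848 = 41023720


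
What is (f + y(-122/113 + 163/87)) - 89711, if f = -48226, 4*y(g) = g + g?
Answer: -2712109489/19662 ≈ -1.3794e+5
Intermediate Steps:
y(g) = g/2 (y(g) = (g + g)/4 = (2*g)/4 = g/2)
(f + y(-122/113 + 163/87)) - 89711 = (-48226 + (-122/113 + 163/87)/2) - 89711 = (-48226 + (½)*(7805/9831)) - 89711 = (-48226 + 7805/19662) - 89711 = -948211807/19662 - 89711 = -2712109489/19662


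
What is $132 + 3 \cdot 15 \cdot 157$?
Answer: $7197$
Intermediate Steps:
$132 + 3 \cdot 15 \cdot 157 = 132 + 45 \cdot 157 = 132 + 7065 = 7197$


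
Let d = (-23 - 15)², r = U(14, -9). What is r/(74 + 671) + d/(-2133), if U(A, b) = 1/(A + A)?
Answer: -30119707/44494380 ≈ -0.67693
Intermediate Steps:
U(A, b) = 1/(2*A)
r = 1/28 (r = (½)/14 = (½)*(1/14) = 1/28 ≈ 0.035714)
d = 1444 (d = (-38)² = 1444)
r/(74 + 671) + d/(-2133) = 1/(28*(74 + 671)) + 1444/(-2133) = (1/28)/745 + 1444*(-1/2133) = (1/28)*(1/745) - 1444/2133 = 1/20860 - 1444/2133 = -30119707/44494380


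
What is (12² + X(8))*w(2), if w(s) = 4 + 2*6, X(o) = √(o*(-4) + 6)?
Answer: 2304 + 16*I*√26 ≈ 2304.0 + 81.584*I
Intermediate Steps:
X(o) = √(6 - 4*o) (X(o) = √(-4*o + 6) = √(6 - 4*o))
w(s) = 16 (w(s) = 4 + 12 = 16)
(12² + X(8))*w(2) = (12² + √(6 - 4*8))*16 = (144 + √(6 - 32))*16 = (144 + √(-26))*16 = (144 + I*√26)*16 = 2304 + 16*I*√26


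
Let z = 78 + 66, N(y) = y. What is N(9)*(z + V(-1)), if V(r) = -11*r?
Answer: 1395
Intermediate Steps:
z = 144
N(9)*(z + V(-1)) = 9*(144 - 11*(-1)) = 9*(144 + 11) = 9*155 = 1395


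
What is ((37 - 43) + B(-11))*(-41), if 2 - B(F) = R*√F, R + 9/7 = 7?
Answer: 164 + 1640*I*√11/7 ≈ 164.0 + 777.04*I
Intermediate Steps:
R = 40/7 (R = -9/7 + 7 = 40/7 ≈ 5.7143)
B(F) = 2 - 40*√F/7
((37 - 43) + B(-11))*(-41) = ((37 - 43) + (2 - 40*I*√11/7))*(-41) = (-6 + (2 - 40*I*√11/7))*(-41) = (-4 - 40*I*√11/7)*(-41) = 164 + 1640*I*√11/7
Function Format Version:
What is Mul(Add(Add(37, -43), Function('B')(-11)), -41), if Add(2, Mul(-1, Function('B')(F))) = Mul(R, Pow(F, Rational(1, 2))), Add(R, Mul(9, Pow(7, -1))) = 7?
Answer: Add(164, Mul(Rational(1640, 7), I, Pow(11, Rational(1, 2)))) ≈ Add(164.00, Mul(777.04, I))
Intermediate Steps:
R = Rational(40, 7) (R = Add(Rational(-9, 7), 7) = Rational(40, 7) ≈ 5.7143)
Function('B')(F) = Add(2, Mul(Rational(-40, 7), Pow(F, Rational(1, 2)))) (Function('B')(F) = Add(2, Mul(-1, Mul(Rational(40, 7), Pow(F, Rational(1, 2))))) = Add(2, Mul(Rational(-40, 7), Pow(F, Rational(1, 2)))))
Mul(Add(Add(37, -43), Function('B')(-11)), -41) = Mul(Add(Add(37, -43), Add(2, Mul(Rational(-40, 7), Pow(-11, Rational(1, 2))))), -41) = Mul(Add(-6, Add(2, Mul(Rational(-40, 7), Mul(I, Pow(11, Rational(1, 2)))))), -41) = Mul(Add(-6, Add(2, Mul(Rational(-40, 7), I, Pow(11, Rational(1, 2))))), -41) = Mul(Add(-4, Mul(Rational(-40, 7), I, Pow(11, Rational(1, 2)))), -41) = Add(164, Mul(Rational(1640, 7), I, Pow(11, Rational(1, 2))))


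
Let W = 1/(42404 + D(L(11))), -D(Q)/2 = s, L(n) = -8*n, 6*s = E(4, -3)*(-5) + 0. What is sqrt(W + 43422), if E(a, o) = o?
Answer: sqrt(8673183624469)/14133 ≈ 208.38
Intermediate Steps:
s = 5/2 (s = (-3*(-5) + 0)/6 = (15 + 0)/6 = (1/6)*15 = 5/2 ≈ 2.5000)
D(Q) = -5 (D(Q) = -2*5/2 = -5)
W = 1/42399 (W = 1/(42404 - 5) = 1/42399 ≈ 2.3585e-5)
sqrt(W + 43422) = sqrt(1/42399 + 43422) = sqrt(1841049379/42399) = sqrt(8673183624469)/14133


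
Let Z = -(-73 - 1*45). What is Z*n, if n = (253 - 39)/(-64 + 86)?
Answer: 12626/11 ≈ 1147.8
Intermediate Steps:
Z = 118 (Z = -(-73 - 45) = -1*(-118) = 118)
n = 107/11 (n = 214/22 = 214*(1/22) = 107/11 ≈ 9.7273)
Z*n = 118*(107/11) = 12626/11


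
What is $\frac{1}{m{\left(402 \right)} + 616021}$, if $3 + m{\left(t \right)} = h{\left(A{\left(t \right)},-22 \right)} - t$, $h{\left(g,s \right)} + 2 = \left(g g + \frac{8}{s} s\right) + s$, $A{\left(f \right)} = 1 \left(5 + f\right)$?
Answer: $\frac{1}{781249} \approx 1.28 \cdot 10^{-6}$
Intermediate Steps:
$A{\left(f \right)} = 5 + f$
$h{\left(g,s \right)} = 6 + s + g^{2}$ ($h{\left(g,s \right)} = -2 + \left(\left(g g + \frac{8}{s} s\right) + s\right) = -2 + \left(\left(g^{2} + 8\right) + s\right) = -2 + \left(\left(8 + g^{2}\right) + s\right) = -2 + \left(8 + s + g^{2}\right) = 6 + s + g^{2}$)
$m{\left(t \right)} = -19 + \left(5 + t\right)^{2} - t$ ($m{\left(t \right)} = -3 - \left(16 + t - \left(5 + t\right)^{2}\right) = -19 + \left(5 + t\right)^{2} - t$)
$\frac{1}{m{\left(402 \right)} + 616021} = \frac{1}{\left(-19 + \left(5 + 402\right)^{2} - 402\right) + 616021} = \frac{1}{\left(-19 + 407^{2} - 402\right) + 616021} = \frac{1}{\left(-19 + 165649 - 402\right) + 616021} = \frac{1}{165228 + 616021} = \frac{1}{781249}$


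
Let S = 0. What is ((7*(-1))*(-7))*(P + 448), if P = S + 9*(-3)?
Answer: 20629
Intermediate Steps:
P = -27 (P = 0 + 9*(-3) = 0 - 27 = -27)
((7*(-1))*(-7))*(P + 448) = ((7*(-1))*(-7))*(-27 + 448) = -7*(-7)*421 = 49*421 = 20629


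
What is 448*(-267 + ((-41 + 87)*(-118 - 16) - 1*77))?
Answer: -2915584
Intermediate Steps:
448*(-267 + ((-41 + 87)*(-118 - 16) - 1*77)) = 448*(-267 + (46*(-134) - 77)) = 448*(-267 + (-6164 - 77)) = 448*(-267 - 6241) = 448*(-6508) = -2915584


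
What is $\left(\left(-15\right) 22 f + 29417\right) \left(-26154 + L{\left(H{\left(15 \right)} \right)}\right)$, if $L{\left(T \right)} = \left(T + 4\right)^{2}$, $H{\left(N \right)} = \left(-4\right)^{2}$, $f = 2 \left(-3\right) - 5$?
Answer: $-851092438$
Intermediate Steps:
$f = -11$ ($f = -6 - 5 = -11$)
$H{\left(N \right)} = 16$
$L{\left(T \right)} = \left(4 + T\right)^{2}$
$\left(\left(-15\right) 22 f + 29417\right) \left(-26154 + L{\left(H{\left(15 \right)} \right)}\right) = \left(\left(-15\right) 22 \left(-11\right) + 29417\right) \left(-26154 + \left(4 + 16\right)^{2}\right) = \left(\left(-330\right) \left(-11\right) + 29417\right) \left(-26154 + 20^{2}\right) = \left(3630 + 29417\right) \left(-26154 + 400\right) = 33047 \left(-25754\right) = -851092438$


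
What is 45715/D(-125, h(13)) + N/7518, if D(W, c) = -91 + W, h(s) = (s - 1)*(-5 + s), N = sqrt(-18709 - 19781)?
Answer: -45715/216 + I*sqrt(38490)/7518 ≈ -211.64 + 0.026096*I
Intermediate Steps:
N = I*sqrt(38490) (N = sqrt(-38490) = I*sqrt(38490) ≈ 196.19*I)
h(s) = (-1 + s)*(-5 + s)
45715/D(-125, h(13)) + N/7518 = 45715/(-91 - 125) + (I*sqrt(38490))/7518 = 45715/(-216) + (I*sqrt(38490))*(1/7518) = 45715*(-1/216) + I*sqrt(38490)/7518 = -45715/216 + I*sqrt(38490)/7518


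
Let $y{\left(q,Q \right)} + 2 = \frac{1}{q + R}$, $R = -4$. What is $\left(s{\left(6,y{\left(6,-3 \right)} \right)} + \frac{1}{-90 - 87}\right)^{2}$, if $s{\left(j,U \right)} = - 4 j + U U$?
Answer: $\frac{237252409}{501264} \approx 473.31$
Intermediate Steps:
$y{\left(q,Q \right)} = -2 + \frac{1}{-4 + q}$ ($y{\left(q,Q \right)} = -2 + \frac{1}{q - 4} = -2 + \frac{1}{-4 + q}$)
$s{\left(j,U \right)} = U^{2} - 4 j$ ($s{\left(j,U \right)} = - 4 j + U^{2} = U^{2} - 4 j$)
$\left(s{\left(6,y{\left(6,-3 \right)} \right)} + \frac{1}{-90 - 87}\right)^{2} = \left(\left(\left(\frac{9 - 12}{-4 + 6}\right)^{2} - 24\right) + \frac{1}{-90 - 87}\right)^{2} = \left(\left(\left(\frac{9 - 12}{2}\right)^{2} - 24\right) + \frac{1}{-177}\right)^{2} = \left(\left(\left(\frac{1}{2} \left(-3\right)\right)^{2} - 24\right) - \frac{1}{177}\right)^{2} = \left(\left(\left(- \frac{3}{2}\right)^{2} - 24\right) - \frac{1}{177}\right)^{2} = \left(\left(\frac{9}{4} - 24\right) - \frac{1}{177}\right)^{2} = \left(- \frac{87}{4} - \frac{1}{177}\right)^{2} = \left(- \frac{15403}{708}\right)^{2} = \frac{237252409}{501264}$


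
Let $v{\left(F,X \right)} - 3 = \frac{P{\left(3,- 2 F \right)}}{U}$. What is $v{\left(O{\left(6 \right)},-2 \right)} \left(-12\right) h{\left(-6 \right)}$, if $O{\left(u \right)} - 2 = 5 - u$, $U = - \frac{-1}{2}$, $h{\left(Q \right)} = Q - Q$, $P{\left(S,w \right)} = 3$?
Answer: $0$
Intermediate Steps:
$h{\left(Q \right)} = 0$
$U = \frac{1}{2}$ ($U = - \frac{-1}{2} = \left(-1\right) \left(- \frac{1}{2}\right) = \frac{1}{2} \approx 0.5$)
$O{\left(u \right)} = 7 - u$ ($O{\left(u \right)} = 2 - \left(-5 + u\right) = 7 - u$)
$v{\left(F,X \right)} = 9$ ($v{\left(F,X \right)} = 3 + 3 \frac{1}{\frac{1}{2}} = 3 + 3 \cdot 2 = 3 + 6 = 9$)
$v{\left(O{\left(6 \right)},-2 \right)} \left(-12\right) h{\left(-6 \right)} = 9 \left(-12\right) 0 = \left(-108\right) 0 = 0$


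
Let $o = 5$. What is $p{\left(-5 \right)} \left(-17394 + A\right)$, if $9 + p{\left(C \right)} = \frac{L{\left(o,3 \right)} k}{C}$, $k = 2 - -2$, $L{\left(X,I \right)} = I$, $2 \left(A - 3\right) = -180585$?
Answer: $\frac{12275919}{10} \approx 1.2276 \cdot 10^{6}$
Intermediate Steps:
$A = - \frac{180579}{2}$ ($A = 3 + \frac{1}{2} \left(-180585\right) = 3 - \frac{180585}{2} = - \frac{180579}{2} \approx -90290.0$)
$k = 4$ ($k = 2 + 2 = 4$)
$p{\left(C \right)} = -9 + \frac{12}{C}$ ($p{\left(C \right)} = -9 + \frac{3 \cdot 4}{C} = -9 + \frac{12}{C}$)
$p{\left(-5 \right)} \left(-17394 + A\right) = \left(-9 + \frac{12}{-5}\right) \left(-17394 - \frac{180579}{2}\right) = \left(-9 + 12 \left(- \frac{1}{5}\right)\right) \left(- \frac{215367}{2}\right) = \left(-9 - \frac{12}{5}\right) \left(- \frac{215367}{2}\right) = \left(- \frac{57}{5}\right) \left(- \frac{215367}{2}\right) = \frac{12275919}{10}$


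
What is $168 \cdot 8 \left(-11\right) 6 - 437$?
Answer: $-89141$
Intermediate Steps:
$168 \cdot 8 \left(-11\right) 6 - 437 = 168 \left(\left(-88\right) 6\right) - 437 = 168 \left(-528\right) - 437 = -88704 - 437 = -89141$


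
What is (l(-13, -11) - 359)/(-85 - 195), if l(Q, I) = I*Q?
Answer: 27/35 ≈ 0.77143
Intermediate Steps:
(l(-13, -11) - 359)/(-85 - 195) = (-11*(-13) - 359)/(-85 - 195) = (143 - 359)/(-280) = -216*(-1/280) = 27/35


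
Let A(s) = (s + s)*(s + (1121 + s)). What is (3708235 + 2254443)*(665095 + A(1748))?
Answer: 100209523728106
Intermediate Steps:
A(s) = 2*s*(1121 + 2*s) (A(s) = (2*s)*(1121 + 2*s) = 2*s*(1121 + 2*s))
(3708235 + 2254443)*(665095 + A(1748)) = (3708235 + 2254443)*(665095 + 2*1748*(1121 + 2*1748)) = 5962678*(665095 + 2*1748*(1121 + 3496)) = 5962678*(665095 + 2*1748*4617) = 5962678*(665095 + 16141032) = 5962678*16806127 = 100209523728106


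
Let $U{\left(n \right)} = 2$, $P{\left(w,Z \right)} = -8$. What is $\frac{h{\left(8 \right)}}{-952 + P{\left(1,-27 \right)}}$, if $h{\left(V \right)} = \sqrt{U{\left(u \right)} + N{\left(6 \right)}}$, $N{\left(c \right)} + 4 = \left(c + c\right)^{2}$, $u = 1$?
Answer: $- \frac{\sqrt{142}}{960} \approx -0.012413$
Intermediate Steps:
$N{\left(c \right)} = -4 + 4 c^{2}$ ($N{\left(c \right)} = -4 + \left(c + c\right)^{2} = -4 + \left(2 c\right)^{2} = -4 + 4 c^{2}$)
$h{\left(V \right)} = \sqrt{142}$ ($h{\left(V \right)} = \sqrt{2 - \left(4 - 4 \cdot 6^{2}\right)} = \sqrt{2 + \left(-4 + 4 \cdot 36\right)} = \sqrt{2 + \left(-4 + 144\right)} = \sqrt{2 + 140} = \sqrt{142}$)
$\frac{h{\left(8 \right)}}{-952 + P{\left(1,-27 \right)}} = \frac{\sqrt{142}}{-952 - 8} = \frac{\sqrt{142}}{-960} = - \frac{\sqrt{142}}{960}$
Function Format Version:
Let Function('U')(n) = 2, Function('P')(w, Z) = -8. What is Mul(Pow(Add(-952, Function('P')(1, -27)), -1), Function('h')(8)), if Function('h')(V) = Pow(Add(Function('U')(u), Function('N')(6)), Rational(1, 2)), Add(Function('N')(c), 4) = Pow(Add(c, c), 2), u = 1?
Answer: Mul(Rational(-1, 960), Pow(142, Rational(1, 2))) ≈ -0.012413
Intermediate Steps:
Function('N')(c) = Add(-4, Mul(4, Pow(c, 2))) (Function('N')(c) = Add(-4, Pow(Add(c, c), 2)) = Add(-4, Pow(Mul(2, c), 2)) = Add(-4, Mul(4, Pow(c, 2))))
Function('h')(V) = Pow(142, Rational(1, 2)) (Function('h')(V) = Pow(Add(2, Add(-4, Mul(4, Pow(6, 2)))), Rational(1, 2)) = Pow(Add(2, Add(-4, Mul(4, 36))), Rational(1, 2)) = Pow(Add(2, Add(-4, 144)), Rational(1, 2)) = Pow(Add(2, 140), Rational(1, 2)) = Pow(142, Rational(1, 2)))
Mul(Pow(Add(-952, Function('P')(1, -27)), -1), Function('h')(8)) = Mul(Pow(Add(-952, -8), -1), Pow(142, Rational(1, 2))) = Mul(Pow(-960, -1), Pow(142, Rational(1, 2))) = Mul(Rational(-1, 960), Pow(142, Rational(1, 2)))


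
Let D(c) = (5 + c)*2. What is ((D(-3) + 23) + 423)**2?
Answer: 202500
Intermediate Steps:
D(c) = 10 + 2*c
((D(-3) + 23) + 423)**2 = (((10 + 2*(-3)) + 23) + 423)**2 = (((10 - 6) + 23) + 423)**2 = ((4 + 23) + 423)**2 = (27 + 423)**2 = 450**2 = 202500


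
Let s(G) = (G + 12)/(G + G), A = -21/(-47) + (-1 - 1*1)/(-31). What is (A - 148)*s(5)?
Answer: -3653147/14570 ≈ -250.73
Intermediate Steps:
A = 745/1457 (A = -21*(-1/47) + (-1 - 1)*(-1/31) = 21/47 - 2*(-1/31) = 21/47 + 2/31 = 745/1457 ≈ 0.51132)
s(G) = (12 + G)/(2*G) (s(G) = (12 + G)/((2*G)) = (12 + G)*(1/(2*G)) = (12 + G)/(2*G))
(A - 148)*s(5) = (745/1457 - 148)*((½)*(12 + 5)/5) = -214891*17/(2914*5) = -214891/1457*17/10 = -3653147/14570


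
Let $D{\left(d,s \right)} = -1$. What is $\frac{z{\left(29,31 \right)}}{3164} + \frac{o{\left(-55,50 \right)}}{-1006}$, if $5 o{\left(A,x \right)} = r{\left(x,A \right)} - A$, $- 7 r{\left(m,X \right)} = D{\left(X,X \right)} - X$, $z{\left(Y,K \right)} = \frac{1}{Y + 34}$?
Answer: $- \frac{4710263}{501319980} \approx -0.0093957$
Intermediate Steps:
$z{\left(Y,K \right)} = \frac{1}{34 + Y}$
$r{\left(m,X \right)} = \frac{1}{7} + \frac{X}{7}$ ($r{\left(m,X \right)} = - \frac{-1 - X}{7} = \frac{1}{7} + \frac{X}{7}$)
$o{\left(A,x \right)} = \frac{1}{35} - \frac{6 A}{35}$ ($o{\left(A,x \right)} = \frac{\left(\frac{1}{7} + \frac{A}{7}\right) - A}{5} = \frac{\frac{1}{7} - \frac{6 A}{7}}{5} = \frac{1}{35} - \frac{6 A}{35}$)
$\frac{z{\left(29,31 \right)}}{3164} + \frac{o{\left(-55,50 \right)}}{-1006} = \frac{1}{\left(34 + 29\right) 3164} + \frac{\frac{1}{35} - - \frac{66}{7}}{-1006} = \frac{1}{63} \cdot \frac{1}{3164} + \left(\frac{1}{35} + \frac{66}{7}\right) \left(- \frac{1}{1006}\right) = \frac{1}{63} \cdot \frac{1}{3164} + \frac{331}{35} \left(- \frac{1}{1006}\right) = \frac{1}{199332} - \frac{331}{35210} = - \frac{4710263}{501319980}$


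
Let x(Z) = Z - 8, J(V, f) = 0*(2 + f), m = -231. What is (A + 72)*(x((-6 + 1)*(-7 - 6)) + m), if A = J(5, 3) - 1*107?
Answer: 6090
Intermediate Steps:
J(V, f) = 0
x(Z) = -8 + Z
A = -107 (A = 0 - 1*107 = 0 - 107 = -107)
(A + 72)*(x((-6 + 1)*(-7 - 6)) + m) = (-107 + 72)*((-8 + (-6 + 1)*(-7 - 6)) - 231) = -35*((-8 - 5*(-13)) - 231) = -35*((-8 + 65) - 231) = -35*(57 - 231) = -35*(-174) = 6090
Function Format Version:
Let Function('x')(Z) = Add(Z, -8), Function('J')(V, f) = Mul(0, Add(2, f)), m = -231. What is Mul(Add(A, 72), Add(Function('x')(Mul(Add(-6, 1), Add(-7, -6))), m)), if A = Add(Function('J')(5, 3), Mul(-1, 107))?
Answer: 6090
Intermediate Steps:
Function('J')(V, f) = 0
Function('x')(Z) = Add(-8, Z)
A = -107 (A = Add(0, Mul(-1, 107)) = Add(0, -107) = -107)
Mul(Add(A, 72), Add(Function('x')(Mul(Add(-6, 1), Add(-7, -6))), m)) = Mul(Add(-107, 72), Add(Add(-8, Mul(Add(-6, 1), Add(-7, -6))), -231)) = Mul(-35, Add(Add(-8, Mul(-5, -13)), -231)) = Mul(-35, Add(Add(-8, 65), -231)) = Mul(-35, Add(57, -231)) = Mul(-35, -174) = 6090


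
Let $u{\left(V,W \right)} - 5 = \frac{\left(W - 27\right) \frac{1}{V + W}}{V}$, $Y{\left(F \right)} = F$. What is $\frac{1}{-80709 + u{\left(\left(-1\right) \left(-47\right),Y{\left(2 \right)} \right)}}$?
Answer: $- \frac{2303}{185861337} \approx -1.2391 \cdot 10^{-5}$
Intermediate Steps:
$u{\left(V,W \right)} = 5 + \frac{-27 + W}{V \left(V + W\right)}$ ($u{\left(V,W \right)} = 5 + \frac{\left(W - 27\right) \frac{1}{V + W}}{V} = 5 + \frac{\left(-27 + W\right) \frac{1}{V + W}}{V} = 5 + \frac{\frac{1}{V + W} \left(-27 + W\right)}{V} = 5 + \frac{-27 + W}{V \left(V + W\right)}$)
$\frac{1}{-80709 + u{\left(\left(-1\right) \left(-47\right),Y{\left(2 \right)} \right)}} = \frac{1}{-80709 + \frac{-27 + 2 + 5 \left(\left(-1\right) \left(-47\right)\right)^{2} + 5 \left(\left(-1\right) \left(-47\right)\right) 2}{\left(-1\right) \left(-47\right) \left(\left(-1\right) \left(-47\right) + 2\right)}} = \frac{1}{-80709 + \frac{-27 + 2 + 5 \cdot 47^{2} + 5 \cdot 47 \cdot 2}{47 \left(47 + 2\right)}} = \frac{1}{-80709 + \frac{-27 + 2 + 5 \cdot 2209 + 470}{47 \cdot 49}} = \frac{1}{-80709 + \frac{1}{47} \cdot \frac{1}{49} \left(-27 + 2 + 11045 + 470\right)} = \frac{1}{-80709 + \frac{1}{47} \cdot \frac{1}{49} \cdot 11490} = \frac{1}{-80709 + \frac{11490}{2303}} = \frac{1}{- \frac{185861337}{2303}} = - \frac{2303}{185861337}$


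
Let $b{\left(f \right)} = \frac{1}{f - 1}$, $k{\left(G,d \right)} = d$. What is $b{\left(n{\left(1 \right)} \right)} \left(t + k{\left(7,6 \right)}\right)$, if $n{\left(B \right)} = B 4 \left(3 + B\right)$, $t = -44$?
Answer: $- \frac{38}{15} \approx -2.5333$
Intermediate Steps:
$n{\left(B \right)} = 4 B \left(3 + B\right)$
$b{\left(f \right)} = \frac{1}{-1 + f}$
$b{\left(n{\left(1 \right)} \right)} \left(t + k{\left(7,6 \right)}\right) = \frac{-44 + 6}{-1 + 4 \cdot 1 \left(3 + 1\right)} = \frac{1}{-1 + 4 \cdot 1 \cdot 4} \left(-38\right) = \frac{1}{-1 + 16} \left(-38\right) = \frac{1}{15} \left(-38\right) = - \frac{38}{15}$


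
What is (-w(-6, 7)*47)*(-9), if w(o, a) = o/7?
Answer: -2538/7 ≈ -362.57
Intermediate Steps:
w(o, a) = o/7 (w(o, a) = o*(⅐) = o/7)
(-w(-6, 7)*47)*(-9) = (-(-6)/7*47)*(-9) = (-1*(-6/7)*47)*(-9) = ((6/7)*47)*(-9) = (282/7)*(-9) = -2538/7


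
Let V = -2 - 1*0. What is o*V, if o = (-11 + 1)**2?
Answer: -200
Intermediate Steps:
V = -2 (V = -2 + 0 = -2)
o = 100 (o = (-10)**2 = 100)
o*V = 100*(-2) = -200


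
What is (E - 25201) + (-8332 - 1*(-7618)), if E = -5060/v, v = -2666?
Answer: -34542165/1333 ≈ -25913.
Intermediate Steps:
E = 2530/1333 (E = -5060/(-2666) = -5060*(-1/2666) = 2530/1333 ≈ 1.8980)
(E - 25201) + (-8332 - 1*(-7618)) = (2530/1333 - 25201) + (-8332 - 1*(-7618)) = -33590403/1333 + (-8332 + 7618) = -33590403/1333 - 714 = -34542165/1333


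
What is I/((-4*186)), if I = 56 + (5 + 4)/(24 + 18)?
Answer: -787/10416 ≈ -0.075557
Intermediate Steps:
I = 787/14 (I = 56 + 9/42 = 56 + 9*(1/42) = 56 + 3/14 = 787/14 ≈ 56.214)
I/((-4*186)) = 787/(14*((-4*186))) = (787/14)/(-744) = (787/14)*(-1/744) = -787/10416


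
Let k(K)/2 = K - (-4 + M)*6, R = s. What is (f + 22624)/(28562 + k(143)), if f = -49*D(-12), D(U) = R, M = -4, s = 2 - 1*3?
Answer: 22673/28944 ≈ 0.78334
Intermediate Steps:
s = -1 (s = 2 - 3 = -1)
R = -1
D(U) = -1
f = 49 (f = -49*(-1) = 49)
k(K) = 96 + 2*K (k(K) = 2*(K - (-4 - 4)*6) = 2*(K - (-8)*6) = 2*(K - 1*(-48)) = 2*(K + 48) = 2*(48 + K) = 96 + 2*K)
(f + 22624)/(28562 + k(143)) = (49 + 22624)/(28562 + (96 + 2*143)) = 22673/(28562 + (96 + 286)) = 22673/(28562 + 382) = 22673/28944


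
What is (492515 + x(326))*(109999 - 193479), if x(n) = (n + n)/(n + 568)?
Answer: -18378500247880/447 ≈ -4.1115e+10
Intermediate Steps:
x(n) = 2*n/(568 + n) (x(n) = (2*n)/(568 + n) = 2*n/(568 + n))
(492515 + x(326))*(109999 - 193479) = (492515 + 2*326/(568 + 326))*(109999 - 193479) = (492515 + 2*326/894)*(-83480) = (492515 + 2*326*(1/894))*(-83480) = (492515 + 326/447)*(-83480) = (220154531/447)*(-83480) = -18378500247880/447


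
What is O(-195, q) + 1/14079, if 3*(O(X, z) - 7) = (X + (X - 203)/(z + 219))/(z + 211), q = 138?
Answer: 11950567513/1754144847 ≈ 6.8128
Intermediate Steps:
O(X, z) = 7 + (X + (-203 + X)/(219 + z))/(3*(211 + z)) (O(X, z) = 7 + ((X + (X - 203)/(z + 219))/(z + 211))/3 = 7 + ((X + (-203 + X)/(219 + z))/(211 + z))/3 = 7 + (X + (-203 + X)/(219 + z))/(3*(211 + z)))
O(-195, q) + 1/14079 = (970186 + 21*138² + 220*(-195) + 9030*138 - 195*138)/(3*(46209 + 138² + 430*138)) + 1/14079 = (970186 + 21*19044 - 42900 + 1246140 - 26910)/(3*(46209 + 19044 + 59340)) + 1/14079 = (⅓)*(970186 + 399924 - 42900 + 1246140 - 26910)/124593 + 1/14079 = (⅓)*(1/124593)*2546440 + 1/14079 = 2546440/373779 + 1/14079 = 11950567513/1754144847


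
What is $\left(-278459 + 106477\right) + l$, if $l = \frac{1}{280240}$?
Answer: $- \frac{48196235679}{280240} \approx -1.7198 \cdot 10^{5}$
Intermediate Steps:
$l = \frac{1}{280240} \approx 3.5684 \cdot 10^{-6}$
$\left(-278459 + 106477\right) + l = \left(-278459 + 106477\right) + \frac{1}{280240} = -171982 + \frac{1}{280240} = - \frac{48196235679}{280240}$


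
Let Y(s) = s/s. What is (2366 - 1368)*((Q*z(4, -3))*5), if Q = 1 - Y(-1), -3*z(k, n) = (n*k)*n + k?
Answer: 0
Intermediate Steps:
Y(s) = 1
z(k, n) = -k/3 - k*n²/3 (z(k, n) = -((n*k)*n + k)/3 = -((k*n)*n + k)/3 = -(k*n² + k)/3 = -(k + k*n²)/3 = -k/3 - k*n²/3)
Q = 0 (Q = 1 - 1*1 = 1 - 1 = 0)
(2366 - 1368)*((Q*z(4, -3))*5) = (2366 - 1368)*((0*(-⅓*4*(1 + (-3)²)))*5) = 998*((0*(-⅓*4*(1 + 9)))*5) = 998*((0*(-⅓*4*10))*5) = 998*((0*(-40/3))*5) = 998*(0*5) = 998*0 = 0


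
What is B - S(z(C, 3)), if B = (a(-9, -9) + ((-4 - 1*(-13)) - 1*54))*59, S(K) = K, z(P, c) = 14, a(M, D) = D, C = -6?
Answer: -3200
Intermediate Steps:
B = -3186 (B = (-9 + ((-4 - 1*(-13)) - 1*54))*59 = (-9 + ((-4 + 13) - 54))*59 = (-9 + (9 - 54))*59 = (-9 - 45)*59 = -54*59 = -3186)
B - S(z(C, 3)) = -3186 - 1*14 = -3186 - 14 = -3200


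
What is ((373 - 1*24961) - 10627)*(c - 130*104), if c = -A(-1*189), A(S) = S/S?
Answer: 476142015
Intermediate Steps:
A(S) = 1
c = -1 (c = -1*1 = -1)
((373 - 1*24961) - 10627)*(c - 130*104) = ((373 - 1*24961) - 10627)*(-1 - 130*104) = ((373 - 24961) - 10627)*(-1 - 13520) = (-24588 - 10627)*(-13521) = -35215*(-13521) = 476142015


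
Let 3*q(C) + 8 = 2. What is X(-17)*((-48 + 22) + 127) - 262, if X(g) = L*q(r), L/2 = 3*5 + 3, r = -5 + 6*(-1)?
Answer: -7534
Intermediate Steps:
r = -11 (r = -5 - 6 = -11)
L = 36 (L = 2*(3*5 + 3) = 2*(15 + 3) = 2*18 = 36)
q(C) = -2 (q(C) = -8/3 + (1/3)*2 = -8/3 + 2/3 = -2)
X(g) = -72 (X(g) = 36*(-2) = -72)
X(-17)*((-48 + 22) + 127) - 262 = -72*((-48 + 22) + 127) - 262 = -72*(-26 + 127) - 262 = -72*101 - 262 = -7272 - 262 = -7534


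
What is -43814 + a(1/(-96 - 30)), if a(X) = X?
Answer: -5520565/126 ≈ -43814.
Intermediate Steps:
-43814 + a(1/(-96 - 30)) = -43814 + 1/(-96 - 30) = -43814 + 1/(-126) = -43814 - 1/126 = -5520565/126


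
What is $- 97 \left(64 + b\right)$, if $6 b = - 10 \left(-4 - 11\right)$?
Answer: $-8633$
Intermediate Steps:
$b = 25$ ($b = \frac{\left(-10\right) \left(-4 - 11\right)}{6} = \frac{\left(-10\right) \left(-15\right)}{6} = \frac{1}{6} \cdot 150 = 25$)
$- 97 \left(64 + b\right) = - 97 \left(64 + 25\right) = \left(-97\right) 89 = -8633$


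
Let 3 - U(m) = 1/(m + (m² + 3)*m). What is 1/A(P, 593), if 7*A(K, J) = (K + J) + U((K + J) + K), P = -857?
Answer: -9860893315/367670450744 ≈ -0.026820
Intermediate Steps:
U(m) = 3 - 1/(m + m*(3 + m²)) (U(m) = 3 - 1/(m + (m² + 3)*m) = 3 - 1/(m + (3 + m²)*m) = 3 - 1/(m + m*(3 + m²)))
A(K, J) = J/7 + K/7 + (-1 + 3*(J + 2*K)³ + 12*J + 24*K)/(7*(4 + (J + 2*K)²)*(J + 2*K)) (A(K, J) = ((K + J) + (-1 + 3*((K + J) + K)³ + 12*((K + J) + K))/(((K + J) + K)*(4 + ((K + J) + K)²)))/7 = ((J + K) + (-1 + 3*((J + K) + K)³ + 12*((J + K) + K))/(((J + K) + K)*(4 + ((J + K) + K)²)))/7 = ((J + K) + (-1 + 3*(J + 2*K)³ + 12*(J + 2*K))/((J + 2*K)*(4 + (J + 2*K)²)))/7 = ((J + K) + (-1 + 3*(J + 2*K)³ + (12*J + 24*K))/((J + 2*K)*(4 + (J + 2*K)²)))/7 = ((J + K) + (-1 + 3*(J + 2*K)³ + 12*J + 24*K)/((J + 2*K)*(4 + (J + 2*K)²)))/7 = ((J + K) + (-1 + 3*(J + 2*K)³ + 12*J + 24*K)/((4 + (J + 2*K)²)*(J + 2*K)))/7 = (J + K + (-1 + 3*(J + 2*K)³ + 12*J + 24*K)/((4 + (J + 2*K)²)*(J + 2*K)))/7 = J/7 + K/7 + (-1 + 3*(J + 2*K)³ + 12*J + 24*K)/(7*(4 + (J + 2*K)²)*(J + 2*K)))
1/A(P, 593) = 1/((-1 + 3*(593 + 2*(-857))³ + 12*593 + 24*(-857) + (4 + (593 + 2*(-857))²)*(593 - 857)*(593 + 2*(-857)))/(7*(4 + (593 + 2*(-857))²)*(593 + 2*(-857)))) = 1/((-1 + 3*(593 - 1714)³ + 7116 - 20568 + (4 + (593 - 1714)²)*(-264)*(593 - 1714))/(7*(4 + (593 - 1714)²)*(593 - 1714))) = 1/((⅐)*(-1 + 3*(-1121)³ + 7116 - 20568 + (4 + (-1121)²)*(-264)*(-1121))/((4 + (-1121)²)*(-1121))) = 1/((⅐)*(-1/1121)*(-1 + 3*(-1408694561) + 7116 - 20568 + (4 + 1256641)*(-264)*(-1121))/(4 + 1256641)) = 1/((⅐)*(-1/1121)*(-1 - 4226083683 + 7116 - 20568 + 1256645*(-264)*(-1121))/1256645) = 1/((⅐)*(1/1256645)*(-1/1121)*(-1 - 4226083683 + 7116 - 20568 + 371896547880)) = 1/((⅐)*(1/1256645)*(-1/1121)*367670450744) = 1/(-367670450744/9860893315) = -9860893315/367670450744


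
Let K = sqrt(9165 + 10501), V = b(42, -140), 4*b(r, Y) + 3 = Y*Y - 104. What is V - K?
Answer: 19493/4 - sqrt(19666) ≈ 4733.0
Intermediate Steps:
b(r, Y) = -107/4 + Y**2/4 (b(r, Y) = -3/4 + (Y*Y - 104)/4 = -3/4 + (Y**2 - 104)/4 = -3/4 + (-104 + Y**2)/4 = -3/4 + (-26 + Y**2/4) = -107/4 + Y**2/4)
V = 19493/4 (V = -107/4 + (1/4)*(-140)**2 = -107/4 + (1/4)*19600 = -107/4 + 4900 = 19493/4 ≈ 4873.3)
K = sqrt(19666) ≈ 140.24
V - K = 19493/4 - sqrt(19666)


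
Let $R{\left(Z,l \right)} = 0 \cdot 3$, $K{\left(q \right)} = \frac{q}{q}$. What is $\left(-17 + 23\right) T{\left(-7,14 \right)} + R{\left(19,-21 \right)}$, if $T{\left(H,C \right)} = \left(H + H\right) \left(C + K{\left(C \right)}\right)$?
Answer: $-1260$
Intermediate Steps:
$K{\left(q \right)} = 1$
$T{\left(H,C \right)} = 2 H \left(1 + C\right)$ ($T{\left(H,C \right)} = \left(H + H\right) \left(C + 1\right) = 2 H \left(1 + C\right)$)
$R{\left(Z,l \right)} = 0$
$\left(-17 + 23\right) T{\left(-7,14 \right)} + R{\left(19,-21 \right)} = \left(-17 + 23\right) 2 \left(-7\right) \left(1 + 14\right) + 0 = 6 \cdot 2 \left(-7\right) 15 + 0 = 6 \left(-210\right) + 0 = -1260 + 0 = -1260$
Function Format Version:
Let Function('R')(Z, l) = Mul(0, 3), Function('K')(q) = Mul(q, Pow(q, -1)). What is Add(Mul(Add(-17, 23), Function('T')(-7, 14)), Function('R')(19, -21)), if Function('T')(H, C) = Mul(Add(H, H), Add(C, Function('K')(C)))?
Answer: -1260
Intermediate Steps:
Function('K')(q) = 1
Function('T')(H, C) = Mul(2, H, Add(1, C)) (Function('T')(H, C) = Mul(Add(H, H), Add(C, 1)) = Mul(Mul(2, H), Add(1, C)) = Mul(2, H, Add(1, C)))
Function('R')(Z, l) = 0
Add(Mul(Add(-17, 23), Function('T')(-7, 14)), Function('R')(19, -21)) = Add(Mul(Add(-17, 23), Mul(2, -7, Add(1, 14))), 0) = Add(Mul(6, Mul(2, -7, 15)), 0) = Add(Mul(6, -210), 0) = Add(-1260, 0) = -1260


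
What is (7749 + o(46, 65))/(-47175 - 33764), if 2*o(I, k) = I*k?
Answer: -9244/80939 ≈ -0.11421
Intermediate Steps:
o(I, k) = I*k/2 (o(I, k) = (I*k)/2 = I*k/2)
(7749 + o(46, 65))/(-47175 - 33764) = (7749 + (½)*46*65)/(-47175 - 33764) = (7749 + 1495)/(-80939) = 9244*(-1/80939) = -9244/80939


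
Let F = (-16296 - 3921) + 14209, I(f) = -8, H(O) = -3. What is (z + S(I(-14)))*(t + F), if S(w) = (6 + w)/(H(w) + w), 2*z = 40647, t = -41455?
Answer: -21221704023/22 ≈ -9.6462e+8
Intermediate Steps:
z = 40647/2 (z = (1/2)*40647 = 40647/2 ≈ 20324.)
F = -6008 (F = -20217 + 14209 = -6008)
S(w) = (6 + w)/(-3 + w)
(z + S(I(-14)))*(t + F) = (40647/2 + (6 - 8)/(-3 - 8))*(-41455 - 6008) = (40647/2 - 2/(-11))*(-47463) = (40647/2 - 1/11*(-2))*(-47463) = (40647/2 + 2/11)*(-47463) = (447121/22)*(-47463) = -21221704023/22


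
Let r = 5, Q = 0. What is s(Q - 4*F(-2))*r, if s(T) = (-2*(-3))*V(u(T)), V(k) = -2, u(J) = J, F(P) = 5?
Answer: -60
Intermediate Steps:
s(T) = -12 (s(T) = -2*(-3)*(-2) = 6*(-2) = -12)
s(Q - 4*F(-2))*r = -12*5 = -60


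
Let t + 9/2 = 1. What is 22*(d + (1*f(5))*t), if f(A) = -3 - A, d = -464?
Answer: -9592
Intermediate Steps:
t = -7/2 (t = -9/2 + 1 = -7/2 ≈ -3.5000)
22*(d + (1*f(5))*t) = 22*(-464 + (1*(-3 - 1*5))*(-7/2)) = 22*(-464 + (1*(-3 - 5))*(-7/2)) = 22*(-464 + (1*(-8))*(-7/2)) = 22*(-464 - 8*(-7/2)) = 22*(-464 + 28) = 22*(-436) = -9592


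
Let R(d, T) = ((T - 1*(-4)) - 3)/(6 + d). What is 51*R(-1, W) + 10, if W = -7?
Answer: -256/5 ≈ -51.200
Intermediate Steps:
R(d, T) = (1 + T)/(6 + d) (R(d, T) = ((T + 4) - 3)/(6 + d) = ((4 + T) - 3)/(6 + d) = (1 + T)/(6 + d))
51*R(-1, W) + 10 = 51*((1 - 7)/(6 - 1)) + 10 = 51*(-6/5) + 10 = -306/5 + 10 = -256/5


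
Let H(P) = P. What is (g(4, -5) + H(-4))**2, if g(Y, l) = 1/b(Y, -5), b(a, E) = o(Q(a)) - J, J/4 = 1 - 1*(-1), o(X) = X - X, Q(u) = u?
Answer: 1089/64 ≈ 17.016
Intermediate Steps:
o(X) = 0
J = 8 (J = 4*(1 - 1*(-1)) = 4*(1 + 1) = 4*2 = 8)
b(a, E) = -8 (b(a, E) = 0 - 1*8 = 0 - 8 = -8)
g(Y, l) = -1/8 (g(Y, l) = 1/(-8) = -1/8)
(g(4, -5) + H(-4))**2 = (-1/8 - 4)**2 = (-33/8)**2 = 1089/64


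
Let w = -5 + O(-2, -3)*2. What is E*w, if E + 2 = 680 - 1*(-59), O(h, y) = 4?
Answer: 2211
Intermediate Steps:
E = 737 (E = -2 + (680 - 1*(-59)) = -2 + (680 + 59) = -2 + 739 = 737)
w = 3 (w = -5 + 4*2 = -5 + 8 = 3)
E*w = 737*3 = 2211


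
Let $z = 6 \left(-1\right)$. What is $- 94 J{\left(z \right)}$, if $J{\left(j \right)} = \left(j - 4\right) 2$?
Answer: $1880$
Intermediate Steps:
$z = -6$
$J{\left(j \right)} = -8 + 2 j$ ($J{\left(j \right)} = \left(-4 + j\right) 2 = -8 + 2 j$)
$- 94 J{\left(z \right)} = - 94 \left(-8 + 2 \left(-6\right)\right) = - 94 \left(-8 - 12\right) = \left(-94\right) \left(-20\right) = 1880$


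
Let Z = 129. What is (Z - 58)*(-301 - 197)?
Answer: -35358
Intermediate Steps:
(Z - 58)*(-301 - 197) = (129 - 58)*(-301 - 197) = 71*(-498) = -35358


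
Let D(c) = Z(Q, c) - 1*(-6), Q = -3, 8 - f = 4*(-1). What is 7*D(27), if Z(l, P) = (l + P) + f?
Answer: 294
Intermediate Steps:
f = 12 (f = 8 - 4*(-1) = 8 - 1*(-4) = 8 + 4 = 12)
Z(l, P) = 12 + P + l (Z(l, P) = (l + P) + 12 = (P + l) + 12 = 12 + P + l)
D(c) = 15 + c (D(c) = (12 + c - 3) - 1*(-6) = (9 + c) + 6 = 15 + c)
7*D(27) = 7*(15 + 27) = 7*42 = 294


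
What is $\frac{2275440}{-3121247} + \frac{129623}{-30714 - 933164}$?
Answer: $- \frac{2597831956201}{3008501315866} \approx -0.8635$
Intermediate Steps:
$\frac{2275440}{-3121247} + \frac{129623}{-30714 - 933164} = 2275440 \left(- \frac{1}{3121247}\right) + \frac{129623}{-30714 - 933164} = - \frac{2275440}{3121247} + \frac{129623}{-963878} = - \frac{2275440}{3121247} + 129623 \left(- \frac{1}{963878}\right) = - \frac{2275440}{3121247} - \frac{129623}{963878} = - \frac{2597831956201}{3008501315866}$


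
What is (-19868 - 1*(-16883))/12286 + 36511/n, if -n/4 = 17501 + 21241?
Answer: -455576813/951968424 ≈ -0.47856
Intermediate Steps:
n = -154968 (n = -4*(17501 + 21241) = -4*38742 = -154968)
(-19868 - 1*(-16883))/12286 + 36511/n = (-19868 - 1*(-16883))/12286 + 36511/(-154968) = (-19868 + 16883)*(1/12286) + 36511*(-1/154968) = -2985*1/12286 - 36511/154968 = -2985/12286 - 36511/154968 = -455576813/951968424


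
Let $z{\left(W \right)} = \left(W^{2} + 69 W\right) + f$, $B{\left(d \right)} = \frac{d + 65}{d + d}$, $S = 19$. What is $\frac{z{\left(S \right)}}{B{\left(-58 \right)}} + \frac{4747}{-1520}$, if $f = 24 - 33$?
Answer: $- \frac{293253389}{10640} \approx -27561.0$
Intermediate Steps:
$f = -9$
$B{\left(d \right)} = \frac{65 + d}{2 d}$
$z{\left(W \right)} = -9 + W^{2} + 69 W$ ($z{\left(W \right)} = \left(W^{2} + 69 W\right) - 9 = -9 + W^{2} + 69 W$)
$\frac{z{\left(S \right)}}{B{\left(-58 \right)}} + \frac{4747}{-1520} = \frac{-9 + 19^{2} + 69 \cdot 19}{\frac{1}{2} \frac{1}{-58} \left(65 - 58\right)} + \frac{4747}{-1520} = \frac{-9 + 361 + 1311}{\frac{1}{2} \left(- \frac{1}{58}\right) 7} + 4747 \left(- \frac{1}{1520}\right) = \frac{1663}{- \frac{7}{116}} - \frac{4747}{1520} = 1663 \left(- \frac{116}{7}\right) - \frac{4747}{1520} = - \frac{192908}{7} - \frac{4747}{1520} = - \frac{293253389}{10640}$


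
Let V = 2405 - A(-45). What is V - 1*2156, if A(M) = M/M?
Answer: 248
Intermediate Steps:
A(M) = 1
V = 2404 (V = 2405 - 1*1 = 2405 - 1 = 2404)
V - 1*2156 = 2404 - 1*2156 = 2404 - 2156 = 248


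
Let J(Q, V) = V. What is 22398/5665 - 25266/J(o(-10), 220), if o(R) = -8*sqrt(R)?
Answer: -1256403/11330 ≈ -110.89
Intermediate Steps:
22398/5665 - 25266/J(o(-10), 220) = 22398/5665 - 25266/220 = 22398*(1/5665) - 25266*1/220 = 22398/5665 - 12633/110 = -1256403/11330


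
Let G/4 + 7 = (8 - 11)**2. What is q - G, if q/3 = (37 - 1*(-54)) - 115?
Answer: -80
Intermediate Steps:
G = 8 (G = -28 + 4*(8 - 11)**2 = -28 + 4*(-3)**2 = -28 + 4*9 = -28 + 36 = 8)
q = -72 (q = 3*((37 - 1*(-54)) - 115) = 3*((37 + 54) - 115) = 3*(91 - 115) = 3*(-24) = -72)
q - G = -72 - 1*8 = -72 - 8 = -80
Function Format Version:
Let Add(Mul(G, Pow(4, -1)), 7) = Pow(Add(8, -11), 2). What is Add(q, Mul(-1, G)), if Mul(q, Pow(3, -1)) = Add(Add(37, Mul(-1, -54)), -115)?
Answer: -80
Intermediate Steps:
G = 8 (G = Add(-28, Mul(4, Pow(Add(8, -11), 2))) = Add(-28, Mul(4, Pow(-3, 2))) = Add(-28, Mul(4, 9)) = Add(-28, 36) = 8)
q = -72 (q = Mul(3, Add(Add(37, Mul(-1, -54)), -115)) = Mul(3, Add(Add(37, 54), -115)) = Mul(3, Add(91, -115)) = Mul(3, -24) = -72)
Add(q, Mul(-1, G)) = Add(-72, Mul(-1, 8)) = Add(-72, -8) = -80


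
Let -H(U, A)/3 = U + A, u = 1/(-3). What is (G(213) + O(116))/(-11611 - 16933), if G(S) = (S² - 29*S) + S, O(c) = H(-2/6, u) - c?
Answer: -39291/28544 ≈ -1.3765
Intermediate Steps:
u = -⅓ ≈ -0.33333
H(U, A) = -3*A - 3*U (H(U, A) = -3*(U + A) = -3*(A + U) = -3*A - 3*U)
O(c) = 2 - c (O(c) = (-3*(-⅓) - (-6)/6) - c = (1 - (-6)/6) - c = (1 - 3*(-⅓)) - c = (1 + 1) - c = 2 - c)
G(S) = S² - 28*S
(G(213) + O(116))/(-11611 - 16933) = (213*(-28 + 213) + (2 - 1*116))/(-11611 - 16933) = (213*185 + (2 - 116))/(-28544) = (39405 - 114)*(-1/28544) = 39291*(-1/28544) = -39291/28544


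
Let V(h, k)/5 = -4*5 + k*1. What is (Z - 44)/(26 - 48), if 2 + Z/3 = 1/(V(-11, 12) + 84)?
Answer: 2197/968 ≈ 2.2696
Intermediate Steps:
V(h, k) = -100 + 5*k (V(h, k) = 5*(-4*5 + k*1) = 5*(-20 + k) = -100 + 5*k)
Z = -261/44 (Z = -6 + 3/((-100 + 5*12) + 84) = -6 + 3/((-100 + 60) + 84) = -6 + 3/(-40 + 84) = -6 + 3/44 = -261/44 ≈ -5.9318)
(Z - 44)/(26 - 48) = (-261/44 - 44)/(26 - 48) = -2197/44/(-22) = -1/22*(-2197/44) = 2197/968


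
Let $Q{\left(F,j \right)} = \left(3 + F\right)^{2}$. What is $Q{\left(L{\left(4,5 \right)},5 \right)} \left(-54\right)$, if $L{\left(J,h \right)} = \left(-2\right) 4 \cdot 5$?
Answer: $-73926$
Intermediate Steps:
$L{\left(J,h \right)} = -40$ ($L{\left(J,h \right)} = \left(-8\right) 5 = -40$)
$Q{\left(L{\left(4,5 \right)},5 \right)} \left(-54\right) = \left(3 - 40\right)^{2} \left(-54\right) = \left(-37\right)^{2} \left(-54\right) = 1369 \left(-54\right) = -73926$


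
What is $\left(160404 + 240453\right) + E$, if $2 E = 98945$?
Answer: $\frac{900659}{2} \approx 4.5033 \cdot 10^{5}$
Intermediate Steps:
$E = \frac{98945}{2}$ ($E = \frac{1}{2} \cdot 98945 = \frac{98945}{2} \approx 49473.0$)
$\left(160404 + 240453\right) + E = \left(160404 + 240453\right) + \frac{98945}{2} = 400857 + \frac{98945}{2} = \frac{900659}{2}$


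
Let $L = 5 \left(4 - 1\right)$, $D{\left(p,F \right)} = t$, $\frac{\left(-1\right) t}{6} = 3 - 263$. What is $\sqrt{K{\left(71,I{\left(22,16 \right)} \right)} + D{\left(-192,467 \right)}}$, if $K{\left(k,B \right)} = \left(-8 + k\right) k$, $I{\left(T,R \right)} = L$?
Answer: $\sqrt{6033} \approx 77.672$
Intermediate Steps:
$t = 1560$ ($t = - 6 \left(3 - 263\right) = \left(-6\right) \left(-260\right) = 1560$)
$D{\left(p,F \right)} = 1560$
$L = 15$ ($L = 5 \cdot 3 = 15$)
$I{\left(T,R \right)} = 15$
$K{\left(k,B \right)} = k \left(-8 + k\right)$
$\sqrt{K{\left(71,I{\left(22,16 \right)} \right)} + D{\left(-192,467 \right)}} = \sqrt{71 \left(-8 + 71\right) + 1560} = \sqrt{71 \cdot 63 + 1560} = \sqrt{4473 + 1560} = \sqrt{6033}$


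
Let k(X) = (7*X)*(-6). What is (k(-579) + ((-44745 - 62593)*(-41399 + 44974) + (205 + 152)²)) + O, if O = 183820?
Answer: -383397763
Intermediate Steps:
k(X) = -42*X
(k(-579) + ((-44745 - 62593)*(-41399 + 44974) + (205 + 152)²)) + O = (-42*(-579) + ((-44745 - 62593)*(-41399 + 44974) + (205 + 152)²)) + 183820 = (24318 + (-107338*3575 + 357²)) + 183820 = (24318 + (-383733350 + 127449)) + 183820 = (24318 - 383605901) + 183820 = -383581583 + 183820 = -383397763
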